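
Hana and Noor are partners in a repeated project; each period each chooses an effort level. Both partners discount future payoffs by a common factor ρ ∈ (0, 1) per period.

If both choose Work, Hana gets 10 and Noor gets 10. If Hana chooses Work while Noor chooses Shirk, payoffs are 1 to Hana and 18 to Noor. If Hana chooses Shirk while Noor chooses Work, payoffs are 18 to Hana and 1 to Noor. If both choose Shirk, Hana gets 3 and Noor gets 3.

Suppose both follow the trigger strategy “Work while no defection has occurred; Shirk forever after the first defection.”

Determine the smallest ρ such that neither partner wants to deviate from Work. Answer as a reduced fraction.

8/15

10/(1−ρ) ≥ 18 + 3ρ/(1−ρ)
10 ≥ 18 − 15ρ
ρ ≥ 8/15.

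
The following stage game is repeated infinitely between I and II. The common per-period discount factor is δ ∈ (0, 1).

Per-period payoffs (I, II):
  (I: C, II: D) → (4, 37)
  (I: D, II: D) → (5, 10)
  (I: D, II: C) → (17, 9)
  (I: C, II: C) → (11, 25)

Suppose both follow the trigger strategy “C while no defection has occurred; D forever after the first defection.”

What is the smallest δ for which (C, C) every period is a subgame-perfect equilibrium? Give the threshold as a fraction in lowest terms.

I's threshold: (17−11)/(17−5) = 1/2.
II's threshold: (37−25)/(37−10) = 4/9.
1/2 > 4/9, so I binds and δ* = 1/2.

1/2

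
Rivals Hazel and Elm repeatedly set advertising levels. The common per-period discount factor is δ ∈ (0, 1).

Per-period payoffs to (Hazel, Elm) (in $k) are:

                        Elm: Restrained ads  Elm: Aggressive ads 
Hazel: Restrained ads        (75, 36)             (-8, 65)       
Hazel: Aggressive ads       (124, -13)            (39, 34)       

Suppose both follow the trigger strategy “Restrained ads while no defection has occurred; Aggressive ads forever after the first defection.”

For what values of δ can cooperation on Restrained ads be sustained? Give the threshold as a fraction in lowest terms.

29/31

Hazel: cooperation gives 75 each period; deviation gives 124 once then 39 forever.
  75/(1−δ) ≥ 124 + 39δ/(1−δ) ⇒ δ ≥ 49/85.
Elm: cooperation gives 36 each period; deviation gives 65 once then 34 forever.
  δ ≥ 29/31.
Both must hold, so the binding constraint is Elm's: δ ≥ 29/31.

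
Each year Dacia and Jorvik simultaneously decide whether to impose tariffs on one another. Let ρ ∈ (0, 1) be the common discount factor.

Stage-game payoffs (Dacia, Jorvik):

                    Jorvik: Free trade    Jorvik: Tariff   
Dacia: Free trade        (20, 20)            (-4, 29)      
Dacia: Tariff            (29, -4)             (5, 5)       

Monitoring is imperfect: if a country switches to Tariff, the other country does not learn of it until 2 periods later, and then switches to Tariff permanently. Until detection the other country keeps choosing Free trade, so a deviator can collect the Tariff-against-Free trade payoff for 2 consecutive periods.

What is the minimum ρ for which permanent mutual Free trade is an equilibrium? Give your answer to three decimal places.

The best deviation is to choose Tariff for all 2 undetected periods, earning 29 each, then 5 forever once detected.
Deviation value: 29(1−ρ^2)/(1−ρ) + 5ρ^2/(1−ρ); cooperation value: 20/(1−ρ).
IC: 20 ≥ 29(1−ρ^2) + 5ρ^2 = 29 − 24ρ^2.
So ρ^2 ≥ 9/24 = 3/8, giving ρ ≥ (3/8)^(1/2) ≈ 0.612.

0.612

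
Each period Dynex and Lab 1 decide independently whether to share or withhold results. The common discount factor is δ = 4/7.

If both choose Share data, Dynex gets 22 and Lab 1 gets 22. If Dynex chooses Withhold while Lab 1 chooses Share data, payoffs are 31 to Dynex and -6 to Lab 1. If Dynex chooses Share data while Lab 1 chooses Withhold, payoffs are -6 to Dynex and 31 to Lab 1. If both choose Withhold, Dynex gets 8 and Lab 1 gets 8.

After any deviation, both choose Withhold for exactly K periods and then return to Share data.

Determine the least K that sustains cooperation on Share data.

2

Need Σ_{k=1}^{K} δ^k ≥ (31−22)/(22−8) = 0.6429 at δ = 4/7.
At K = 1 the sum is 0.5714 < 0.6429; at K = 2 it is 0.8980 ≥ 0.6429.
So the minimum punishment length is K = 2.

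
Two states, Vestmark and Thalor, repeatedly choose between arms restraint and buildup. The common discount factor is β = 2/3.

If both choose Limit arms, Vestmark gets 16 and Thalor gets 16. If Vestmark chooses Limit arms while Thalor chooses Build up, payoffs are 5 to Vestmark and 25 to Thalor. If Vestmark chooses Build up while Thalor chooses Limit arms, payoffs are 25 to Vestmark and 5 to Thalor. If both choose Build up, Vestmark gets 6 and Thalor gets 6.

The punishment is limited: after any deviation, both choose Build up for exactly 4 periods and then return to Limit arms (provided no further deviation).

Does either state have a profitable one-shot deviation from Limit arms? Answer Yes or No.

No

IC: β+…+β^4 ≥ (25−16)/(16−6) = 9/10.
At β = 2/3: partial sum = 1.6049 ≥ 0.9000. Cooperation sustainable.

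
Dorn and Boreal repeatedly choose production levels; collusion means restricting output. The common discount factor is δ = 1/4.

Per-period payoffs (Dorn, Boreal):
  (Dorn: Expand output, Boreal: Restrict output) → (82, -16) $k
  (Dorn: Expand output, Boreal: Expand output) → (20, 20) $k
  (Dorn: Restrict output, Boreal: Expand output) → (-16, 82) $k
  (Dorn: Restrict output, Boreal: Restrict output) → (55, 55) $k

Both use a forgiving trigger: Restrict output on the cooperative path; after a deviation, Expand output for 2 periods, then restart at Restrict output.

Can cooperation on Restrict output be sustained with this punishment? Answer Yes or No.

IC: δ+…+δ^2 ≥ (82−55)/(55−20) = 27/35.
At δ = 1/4: partial sum = 0.3125 < 0.7714. Cooperation not sustainable.

No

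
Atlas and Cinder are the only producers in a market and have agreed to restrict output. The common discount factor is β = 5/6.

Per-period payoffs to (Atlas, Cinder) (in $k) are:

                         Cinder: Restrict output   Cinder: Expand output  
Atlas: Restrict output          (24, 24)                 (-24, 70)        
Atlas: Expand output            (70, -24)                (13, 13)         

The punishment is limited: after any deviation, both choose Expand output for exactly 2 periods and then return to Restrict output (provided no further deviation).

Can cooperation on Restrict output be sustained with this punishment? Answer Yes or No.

No

Comparing payoff streams over the 3 periods until play realigns: cooperate → 24(1+β+…+β^2); deviate → 70 + 13(β+…+β^2).
Cooperation is sustained iff (24−13)(β+…+β^2) ≥ 70−24.
β+…+β^2 = 5/6·(1−(5/6)^2)/(1−5/6) = 1.5278, and (70−24)/(24−13) = 4.1818.
1.5278 < 4.1818, so cooperation is not sustainable.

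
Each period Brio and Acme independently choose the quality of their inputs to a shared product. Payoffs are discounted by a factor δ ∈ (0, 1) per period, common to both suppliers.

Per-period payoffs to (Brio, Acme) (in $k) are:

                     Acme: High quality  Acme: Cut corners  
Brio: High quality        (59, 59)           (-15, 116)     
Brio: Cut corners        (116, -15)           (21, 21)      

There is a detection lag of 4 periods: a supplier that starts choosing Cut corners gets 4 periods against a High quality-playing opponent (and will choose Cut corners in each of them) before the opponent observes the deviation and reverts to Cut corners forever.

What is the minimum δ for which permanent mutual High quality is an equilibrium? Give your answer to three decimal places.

0.880

The best deviation is to choose Cut corners for all 4 undetected periods, earning 116 each, then 21 forever once detected.
Deviation value: 116(1−δ^4)/(1−δ) + 21δ^4/(1−δ); cooperation value: 59/(1−δ).
IC: 59 ≥ 116(1−δ^4) + 21δ^4 = 116 − 95δ^4.
So δ^4 ≥ 57/95 = 3/5, giving δ ≥ (3/5)^(1/4) ≈ 0.880.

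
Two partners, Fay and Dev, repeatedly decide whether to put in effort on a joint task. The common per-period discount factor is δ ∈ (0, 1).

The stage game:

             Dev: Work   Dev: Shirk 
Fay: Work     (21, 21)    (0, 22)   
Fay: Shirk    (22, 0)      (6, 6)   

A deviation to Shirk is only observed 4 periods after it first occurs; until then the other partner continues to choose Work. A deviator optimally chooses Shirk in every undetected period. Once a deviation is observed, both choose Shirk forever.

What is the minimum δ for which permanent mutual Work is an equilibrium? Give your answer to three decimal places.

The best deviation is to choose Shirk for all 4 undetected periods, earning 22 each, then 6 forever once detected.
Deviation value: 22(1−δ^4)/(1−δ) + 6δ^4/(1−δ); cooperation value: 21/(1−δ).
IC: 21 ≥ 22(1−δ^4) + 6δ^4 = 22 − 16δ^4.
So δ^4 ≥ 1/16, giving δ ≥ (1/16)^(1/4) ≈ 0.500.

0.500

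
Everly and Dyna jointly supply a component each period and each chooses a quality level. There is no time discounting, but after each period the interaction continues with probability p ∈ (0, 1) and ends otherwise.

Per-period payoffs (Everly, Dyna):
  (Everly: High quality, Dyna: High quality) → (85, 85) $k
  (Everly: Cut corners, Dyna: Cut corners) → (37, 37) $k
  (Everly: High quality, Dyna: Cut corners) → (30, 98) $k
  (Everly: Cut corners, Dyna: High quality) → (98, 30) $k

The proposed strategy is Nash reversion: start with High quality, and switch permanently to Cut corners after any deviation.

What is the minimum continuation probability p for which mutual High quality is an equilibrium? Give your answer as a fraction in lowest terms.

Expected cooperation value is 85 + p·85 + p²·85 + … = 85/(1−p); deviation gives 98 + p·37/(1−p).
85 ≥ 98(1−p) + 37p ⇒ 61p ≥ 13 ⇒ p ≥ 13/61.

13/61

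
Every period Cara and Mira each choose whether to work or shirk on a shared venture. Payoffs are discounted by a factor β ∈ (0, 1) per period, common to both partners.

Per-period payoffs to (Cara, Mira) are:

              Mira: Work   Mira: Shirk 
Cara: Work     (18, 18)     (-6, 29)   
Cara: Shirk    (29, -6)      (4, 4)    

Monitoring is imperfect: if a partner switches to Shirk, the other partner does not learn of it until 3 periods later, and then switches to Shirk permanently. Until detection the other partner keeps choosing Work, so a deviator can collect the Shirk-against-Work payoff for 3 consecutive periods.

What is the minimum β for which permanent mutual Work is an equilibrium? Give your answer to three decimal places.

The best deviation is to choose Shirk for all 3 undetected periods, earning 29 each, then 4 forever once detected.
Deviation value: 29(1−β^3)/(1−β) + 4β^3/(1−β); cooperation value: 18/(1−β).
IC: 18 ≥ 29(1−β^3) + 4β^3 = 29 − 25β^3.
So β^3 ≥ 11/25, giving β ≥ (11/25)^(1/3) ≈ 0.761.

0.761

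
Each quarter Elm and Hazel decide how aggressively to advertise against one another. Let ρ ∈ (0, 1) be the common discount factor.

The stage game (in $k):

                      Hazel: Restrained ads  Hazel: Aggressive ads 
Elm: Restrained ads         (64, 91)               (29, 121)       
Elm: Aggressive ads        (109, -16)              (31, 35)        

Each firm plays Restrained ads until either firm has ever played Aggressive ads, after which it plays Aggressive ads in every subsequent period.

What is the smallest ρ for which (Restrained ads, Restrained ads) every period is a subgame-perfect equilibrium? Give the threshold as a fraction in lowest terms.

Elm's threshold: (109−64)/(109−31) = 15/26.
Hazel's threshold: (121−91)/(121−35) = 15/43.
15/26 > 15/43, so Elm binds and ρ* = 15/26.

15/26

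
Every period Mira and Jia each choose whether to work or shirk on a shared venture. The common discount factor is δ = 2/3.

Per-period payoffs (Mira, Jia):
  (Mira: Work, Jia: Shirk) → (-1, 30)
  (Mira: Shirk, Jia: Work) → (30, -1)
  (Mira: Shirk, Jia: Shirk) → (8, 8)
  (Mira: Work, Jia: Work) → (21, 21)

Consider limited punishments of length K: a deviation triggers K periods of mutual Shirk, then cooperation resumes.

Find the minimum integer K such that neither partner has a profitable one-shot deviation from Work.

No profitable deviation requires (21−8)(δ+…+δ^K) ≥ 30−21, i.e. δ+…+δ^K ≥ 9/13 ≈ 0.6923.
With δ = 2/3, the partial sums are K=1: 0.6667, K=2: 1.1111.
K = 2 is the first length at which the sum reaches 0.6923.

2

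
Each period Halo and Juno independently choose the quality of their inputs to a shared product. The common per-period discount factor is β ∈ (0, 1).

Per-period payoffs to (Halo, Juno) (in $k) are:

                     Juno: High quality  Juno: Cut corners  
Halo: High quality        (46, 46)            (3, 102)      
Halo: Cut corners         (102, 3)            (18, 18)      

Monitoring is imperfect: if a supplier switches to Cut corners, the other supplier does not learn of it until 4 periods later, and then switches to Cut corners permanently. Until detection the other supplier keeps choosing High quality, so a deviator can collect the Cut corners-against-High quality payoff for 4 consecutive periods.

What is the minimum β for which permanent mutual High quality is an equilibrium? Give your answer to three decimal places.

0.904

The best deviation is to choose Cut corners for all 4 undetected periods, earning 102 each, then 18 forever once detected.
Deviation value: 102(1−β^4)/(1−β) + 18β^4/(1−β); cooperation value: 46/(1−β).
IC: 46 ≥ 102(1−β^4) + 18β^4 = 102 − 84β^4.
So β^4 ≥ 56/84 = 2/3, giving β ≥ (2/3)^(1/4) ≈ 0.904.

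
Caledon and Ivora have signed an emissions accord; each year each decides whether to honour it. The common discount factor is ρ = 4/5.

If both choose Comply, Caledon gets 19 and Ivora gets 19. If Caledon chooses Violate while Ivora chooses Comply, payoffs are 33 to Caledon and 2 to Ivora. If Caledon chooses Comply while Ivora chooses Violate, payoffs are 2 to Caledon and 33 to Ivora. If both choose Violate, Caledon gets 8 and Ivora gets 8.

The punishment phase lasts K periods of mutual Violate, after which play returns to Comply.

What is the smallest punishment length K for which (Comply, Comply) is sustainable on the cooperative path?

No profitable deviation requires (19−8)(ρ+…+ρ^K) ≥ 33−19, i.e. ρ+…+ρ^K ≥ 14/11 ≈ 1.2727.
With ρ = 4/5, the partial sums are K=1: 0.8000, K=2: 1.4400.
K = 2 is the first length at which the sum reaches 1.2727.

2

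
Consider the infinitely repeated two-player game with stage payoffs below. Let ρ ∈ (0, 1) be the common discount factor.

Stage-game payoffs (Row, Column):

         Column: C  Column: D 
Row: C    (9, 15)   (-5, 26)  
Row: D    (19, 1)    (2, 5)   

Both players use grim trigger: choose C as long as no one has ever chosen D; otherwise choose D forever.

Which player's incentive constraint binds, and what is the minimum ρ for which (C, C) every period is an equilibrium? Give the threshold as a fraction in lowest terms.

Row; ρ ≥ 10/17

For Row: deviation gain 19−9 = 10, per-period punishment loss 9−2 = 7. IC gives ρ ≥ 10/17.
For Column: gain 11, loss 10 per period, so ρ ≥ 11/21.
The tighter constraint is Row's, so cooperation needs ρ ≥ 10/17.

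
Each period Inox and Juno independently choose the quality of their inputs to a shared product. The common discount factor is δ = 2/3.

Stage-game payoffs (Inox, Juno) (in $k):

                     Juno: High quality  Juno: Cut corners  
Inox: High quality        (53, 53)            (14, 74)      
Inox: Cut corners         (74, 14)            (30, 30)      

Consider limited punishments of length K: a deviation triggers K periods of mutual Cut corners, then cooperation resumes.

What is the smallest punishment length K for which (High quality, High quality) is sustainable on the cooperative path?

2

No profitable deviation requires (53−30)(δ+…+δ^K) ≥ 74−53, i.e. δ+…+δ^K ≥ 21/23 ≈ 0.9130.
With δ = 2/3, the partial sums are K=1: 0.6667, K=2: 1.1111.
K = 2 is the first length at which the sum reaches 0.9130.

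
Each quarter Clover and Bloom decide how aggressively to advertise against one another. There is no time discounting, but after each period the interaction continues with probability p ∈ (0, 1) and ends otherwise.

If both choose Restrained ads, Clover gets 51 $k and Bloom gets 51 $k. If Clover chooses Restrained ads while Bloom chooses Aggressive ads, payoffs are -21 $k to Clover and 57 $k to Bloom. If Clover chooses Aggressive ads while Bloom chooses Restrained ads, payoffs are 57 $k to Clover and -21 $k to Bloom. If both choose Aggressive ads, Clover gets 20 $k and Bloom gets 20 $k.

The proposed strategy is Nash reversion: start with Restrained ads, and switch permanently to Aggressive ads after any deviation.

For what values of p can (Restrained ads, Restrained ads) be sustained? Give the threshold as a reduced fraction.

6/37

With no time discounting, the continuation probability p plays the role of the discount factor.
Grim-trigger IC: 51/(1−p) ≥ 57 + 20p/(1−p) ⇒ p ≥ (57−51)/(57−20) = 6/37.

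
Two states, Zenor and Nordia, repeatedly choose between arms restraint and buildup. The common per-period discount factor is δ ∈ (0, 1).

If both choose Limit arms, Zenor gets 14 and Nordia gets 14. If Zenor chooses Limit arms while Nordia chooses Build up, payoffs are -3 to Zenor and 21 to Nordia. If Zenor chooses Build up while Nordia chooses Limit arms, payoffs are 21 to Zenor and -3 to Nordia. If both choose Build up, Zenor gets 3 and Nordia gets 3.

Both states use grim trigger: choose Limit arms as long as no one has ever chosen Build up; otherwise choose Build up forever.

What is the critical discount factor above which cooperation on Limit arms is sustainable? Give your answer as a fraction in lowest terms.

7/18

14/(1−δ) ≥ 21 + 3δ/(1−δ)
14 ≥ 21 − 18δ
δ ≥ 7/18.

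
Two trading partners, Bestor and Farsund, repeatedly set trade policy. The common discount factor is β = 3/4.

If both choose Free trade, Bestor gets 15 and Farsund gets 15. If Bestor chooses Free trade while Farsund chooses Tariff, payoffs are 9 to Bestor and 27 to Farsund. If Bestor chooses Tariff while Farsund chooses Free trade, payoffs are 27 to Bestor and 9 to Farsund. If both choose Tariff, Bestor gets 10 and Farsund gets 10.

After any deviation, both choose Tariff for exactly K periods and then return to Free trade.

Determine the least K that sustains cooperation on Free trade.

6

Need Σ_{k=1}^{K} β^k ≥ (27−15)/(15−10) = 2.4000 at β = 3/4.
At K = 5 the sum is 2.2881 < 2.4000; at K = 6 it is 2.4661 ≥ 2.4000.
So the minimum punishment length is K = 6.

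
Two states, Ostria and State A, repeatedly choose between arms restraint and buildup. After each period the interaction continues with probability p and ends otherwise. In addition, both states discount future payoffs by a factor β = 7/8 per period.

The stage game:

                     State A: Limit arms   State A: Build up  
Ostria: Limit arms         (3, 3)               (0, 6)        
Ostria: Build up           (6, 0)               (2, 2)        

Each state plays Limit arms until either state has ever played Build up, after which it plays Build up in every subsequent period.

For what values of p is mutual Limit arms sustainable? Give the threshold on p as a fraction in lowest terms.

6/7

With continuation probability p and discount β, the effective per-period discount factor is βp.
Grim-trigger IC: βp ≥ (6−3)/(6−2) = 3/4.
So p ≥ (3/4)/(7/8) = 6/7.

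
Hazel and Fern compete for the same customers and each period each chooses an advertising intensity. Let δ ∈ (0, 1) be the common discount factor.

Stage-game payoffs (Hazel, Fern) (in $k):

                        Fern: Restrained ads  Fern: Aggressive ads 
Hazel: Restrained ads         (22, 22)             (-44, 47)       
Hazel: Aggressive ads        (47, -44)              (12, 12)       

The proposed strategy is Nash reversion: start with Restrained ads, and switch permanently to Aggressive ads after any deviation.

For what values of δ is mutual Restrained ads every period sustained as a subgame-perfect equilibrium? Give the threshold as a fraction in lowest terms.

5/7

One-period gain from deviating is 47 − 22 = 25. The loss is 22 − 12 = 10 in every subsequent period, with present value 10·δ/(1−δ).
Deviation is unprofitable when 10·δ/(1−δ) ≥ 25, i.e. δ/(1−δ) ≥ 5/2.
Equivalently δ ≥ 25/(25+10) = 5/7.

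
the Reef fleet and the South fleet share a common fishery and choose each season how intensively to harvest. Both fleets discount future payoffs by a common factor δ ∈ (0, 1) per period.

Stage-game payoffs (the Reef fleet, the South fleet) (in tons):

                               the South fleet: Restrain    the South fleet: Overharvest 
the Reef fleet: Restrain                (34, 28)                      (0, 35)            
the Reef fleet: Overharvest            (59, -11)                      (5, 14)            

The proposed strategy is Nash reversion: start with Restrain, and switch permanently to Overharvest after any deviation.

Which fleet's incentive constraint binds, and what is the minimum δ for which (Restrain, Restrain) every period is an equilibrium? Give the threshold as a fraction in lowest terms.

the Reef fleet; δ ≥ 25/54

For the Reef fleet: deviation gain 59−34 = 25, per-period punishment loss 34−5 = 29. IC gives δ ≥ 25/54.
For the South fleet: gain 7, loss 14 per period, so δ ≥ 7/21 = 1/3.
The tighter constraint is the Reef fleet's, so cooperation needs δ ≥ 25/54.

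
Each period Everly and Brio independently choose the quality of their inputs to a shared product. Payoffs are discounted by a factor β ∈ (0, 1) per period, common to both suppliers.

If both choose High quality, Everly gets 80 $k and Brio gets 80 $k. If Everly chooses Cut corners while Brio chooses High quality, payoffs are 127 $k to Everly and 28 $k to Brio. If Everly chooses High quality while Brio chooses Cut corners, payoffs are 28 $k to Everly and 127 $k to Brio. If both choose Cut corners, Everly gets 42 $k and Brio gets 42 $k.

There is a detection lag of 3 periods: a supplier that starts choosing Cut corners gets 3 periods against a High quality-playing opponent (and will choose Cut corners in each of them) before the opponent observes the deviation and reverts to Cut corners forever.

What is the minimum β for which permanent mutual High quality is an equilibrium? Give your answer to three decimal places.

A deviator earns 127 for 3 periods, then 42 forever; cooperating earns 80 forever. Multiplying the IC by (1−β):
80 ≥ 127(1−β^3) + 42β^3, so 85·β^3 ≥ 47 and β^3 ≥ 47/85.
β ≥ (47/85)^(1/3) ≈ 0.821.

0.821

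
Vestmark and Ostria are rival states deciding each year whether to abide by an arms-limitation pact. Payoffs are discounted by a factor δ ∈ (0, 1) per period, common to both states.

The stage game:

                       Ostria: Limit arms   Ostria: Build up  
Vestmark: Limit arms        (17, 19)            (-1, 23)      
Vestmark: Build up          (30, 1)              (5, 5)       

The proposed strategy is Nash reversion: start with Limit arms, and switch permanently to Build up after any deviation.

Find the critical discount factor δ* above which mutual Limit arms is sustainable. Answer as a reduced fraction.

For Vestmark: deviation gain 30−17 = 13, per-period punishment loss 17−5 = 12. IC gives δ ≥ 13/25.
For Ostria: gain 4, loss 14 per period, so δ ≥ 4/18 = 2/9.
The tighter constraint is Vestmark's, so cooperation needs δ ≥ 13/25.

13/25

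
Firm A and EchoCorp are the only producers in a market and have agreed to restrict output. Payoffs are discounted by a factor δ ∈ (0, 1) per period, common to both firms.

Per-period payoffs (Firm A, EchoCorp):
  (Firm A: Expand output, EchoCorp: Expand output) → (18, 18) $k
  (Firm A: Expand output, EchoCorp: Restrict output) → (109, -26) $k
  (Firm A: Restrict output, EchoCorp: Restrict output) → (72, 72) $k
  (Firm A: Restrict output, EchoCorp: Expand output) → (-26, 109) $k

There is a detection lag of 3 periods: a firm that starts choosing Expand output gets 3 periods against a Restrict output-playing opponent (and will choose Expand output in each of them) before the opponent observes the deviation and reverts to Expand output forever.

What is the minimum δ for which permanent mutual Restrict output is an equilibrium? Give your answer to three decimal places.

The best deviation is to choose Expand output for all 3 undetected periods, earning 109 each, then 18 forever once detected.
Deviation value: 109(1−δ^3)/(1−δ) + 18δ^3/(1−δ); cooperation value: 72/(1−δ).
IC: 72 ≥ 109(1−δ^3) + 18δ^3 = 109 − 91δ^3.
So δ^3 ≥ 37/91, giving δ ≥ (37/91)^(1/3) ≈ 0.741.

0.741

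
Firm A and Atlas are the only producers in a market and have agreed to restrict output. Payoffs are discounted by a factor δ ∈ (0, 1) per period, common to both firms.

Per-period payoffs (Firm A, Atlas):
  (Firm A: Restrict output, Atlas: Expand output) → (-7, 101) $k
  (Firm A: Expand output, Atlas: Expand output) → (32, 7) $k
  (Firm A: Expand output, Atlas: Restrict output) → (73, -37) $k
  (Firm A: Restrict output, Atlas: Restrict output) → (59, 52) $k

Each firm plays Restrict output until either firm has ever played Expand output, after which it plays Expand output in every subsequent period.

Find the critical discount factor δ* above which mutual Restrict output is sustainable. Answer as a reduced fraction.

49/94

For Firm A: deviation gain 73−59 = 14, per-period punishment loss 59−32 = 27. IC gives δ ≥ 14/41.
For Atlas: gain 49, loss 45 per period, so δ ≥ 49/94.
The tighter constraint is Atlas's, so cooperation needs δ ≥ 49/94.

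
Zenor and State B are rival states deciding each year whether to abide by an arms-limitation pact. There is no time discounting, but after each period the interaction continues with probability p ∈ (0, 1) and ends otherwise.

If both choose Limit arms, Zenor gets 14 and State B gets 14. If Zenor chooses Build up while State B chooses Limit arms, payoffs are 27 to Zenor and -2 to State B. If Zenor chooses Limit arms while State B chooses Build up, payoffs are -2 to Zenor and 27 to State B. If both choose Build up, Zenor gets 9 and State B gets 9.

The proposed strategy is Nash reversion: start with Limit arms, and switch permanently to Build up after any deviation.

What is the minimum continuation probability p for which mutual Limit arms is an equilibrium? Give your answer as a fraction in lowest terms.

Expected cooperation value is 14 + p·14 + p²·14 + … = 14/(1−p); deviation gives 27 + p·9/(1−p).
14 ≥ 27(1−p) + 9p ⇒ 18p ≥ 13 ⇒ p ≥ 13/18.

13/18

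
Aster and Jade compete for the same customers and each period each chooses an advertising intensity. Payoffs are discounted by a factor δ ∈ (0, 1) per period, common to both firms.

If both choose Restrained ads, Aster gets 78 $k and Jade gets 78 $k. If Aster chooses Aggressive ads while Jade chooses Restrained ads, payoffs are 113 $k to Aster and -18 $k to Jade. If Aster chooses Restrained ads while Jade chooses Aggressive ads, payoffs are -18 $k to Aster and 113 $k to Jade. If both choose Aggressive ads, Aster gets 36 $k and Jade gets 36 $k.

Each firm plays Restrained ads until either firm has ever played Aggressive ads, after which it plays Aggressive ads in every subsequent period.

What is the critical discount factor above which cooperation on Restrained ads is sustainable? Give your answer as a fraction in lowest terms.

78/(1−δ) ≥ 113 + 36δ/(1−δ)
78 ≥ 113 − 77δ
δ ≥ 35/77 = 5/11.

5/11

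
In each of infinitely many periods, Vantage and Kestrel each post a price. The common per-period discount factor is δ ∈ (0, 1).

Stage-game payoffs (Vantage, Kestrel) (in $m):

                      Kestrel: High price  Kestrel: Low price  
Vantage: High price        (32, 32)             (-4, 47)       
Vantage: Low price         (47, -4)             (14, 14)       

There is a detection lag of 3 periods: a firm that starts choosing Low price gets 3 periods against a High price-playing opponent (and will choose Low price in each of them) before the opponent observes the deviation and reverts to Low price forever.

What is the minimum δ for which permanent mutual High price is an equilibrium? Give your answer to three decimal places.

0.769

Deviating for the 3 undetected periods gains 47−32 = 15 per period over cooperation, then loses 32−14 = 18 per period forever once punishment starts.
Gain: 15(1 + δ + … + δ^2); loss: 18·δ^3/(1−δ).
No profitable deviation ⇔ 15(1−δ^3) ≤ 18·δ^3, i.e. δ^3 ≥ 15/(15+18) = 5/11.
Hence δ ≥ (5/11)^(1/3) ≈ 0.769.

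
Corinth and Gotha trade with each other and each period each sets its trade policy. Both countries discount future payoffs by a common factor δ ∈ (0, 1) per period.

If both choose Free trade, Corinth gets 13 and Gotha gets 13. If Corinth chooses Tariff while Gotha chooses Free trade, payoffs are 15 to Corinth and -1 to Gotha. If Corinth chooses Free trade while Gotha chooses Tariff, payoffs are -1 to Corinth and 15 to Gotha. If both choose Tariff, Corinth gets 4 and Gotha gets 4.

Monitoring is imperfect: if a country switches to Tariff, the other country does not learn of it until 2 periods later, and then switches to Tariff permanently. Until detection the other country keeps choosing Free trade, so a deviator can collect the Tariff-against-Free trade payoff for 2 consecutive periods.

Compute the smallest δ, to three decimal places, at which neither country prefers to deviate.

The best deviation is to choose Tariff for all 2 undetected periods, earning 15 each, then 4 forever once detected.
Deviation value: 15(1−δ^2)/(1−δ) + 4δ^2/(1−δ); cooperation value: 13/(1−δ).
IC: 13 ≥ 15(1−δ^2) + 4δ^2 = 15 − 11δ^2.
So δ^2 ≥ 2/11, giving δ ≥ (2/11)^(1/2) ≈ 0.426.

0.426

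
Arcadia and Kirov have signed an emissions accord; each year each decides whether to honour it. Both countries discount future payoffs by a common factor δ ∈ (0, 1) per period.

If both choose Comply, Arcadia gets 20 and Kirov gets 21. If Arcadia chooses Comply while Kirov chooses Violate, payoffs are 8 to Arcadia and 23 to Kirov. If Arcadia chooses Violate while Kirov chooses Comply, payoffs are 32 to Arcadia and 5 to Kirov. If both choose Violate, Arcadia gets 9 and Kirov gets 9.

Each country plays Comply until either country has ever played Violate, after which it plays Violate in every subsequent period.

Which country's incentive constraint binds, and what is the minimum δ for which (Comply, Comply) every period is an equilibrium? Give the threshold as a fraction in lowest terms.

Arcadia: cooperation gives 20 each period; deviation gives 32 once then 9 forever.
  20/(1−δ) ≥ 32 + 9δ/(1−δ) ⇒ δ ≥ 12/23.
Kirov: cooperation gives 21 each period; deviation gives 23 once then 9 forever.
  δ ≥ 2/14 = 1/7.
Both must hold, so the binding constraint is Arcadia's: δ ≥ 12/23.

Arcadia; δ ≥ 12/23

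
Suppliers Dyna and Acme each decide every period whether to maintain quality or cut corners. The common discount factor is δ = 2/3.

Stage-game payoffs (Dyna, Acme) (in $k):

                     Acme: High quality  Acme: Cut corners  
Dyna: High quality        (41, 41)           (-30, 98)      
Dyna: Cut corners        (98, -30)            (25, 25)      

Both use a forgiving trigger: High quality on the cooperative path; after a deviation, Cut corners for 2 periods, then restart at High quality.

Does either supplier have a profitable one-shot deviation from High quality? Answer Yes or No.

IC: δ+…+δ^2 ≥ (98−41)/(41−25) = 57/16.
At δ = 2/3: partial sum = 1.1111 < 3.5625. Cooperation not sustainable.

Yes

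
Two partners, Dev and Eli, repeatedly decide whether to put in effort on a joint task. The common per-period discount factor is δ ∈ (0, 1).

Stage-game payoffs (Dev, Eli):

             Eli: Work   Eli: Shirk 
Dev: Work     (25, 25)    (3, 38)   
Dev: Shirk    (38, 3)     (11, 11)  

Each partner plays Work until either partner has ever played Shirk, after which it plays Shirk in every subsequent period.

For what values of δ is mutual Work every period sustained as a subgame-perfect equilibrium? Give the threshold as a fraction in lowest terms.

One-period gain from deviating is 38 − 25 = 13. The loss is 25 − 11 = 14 in every subsequent period, with present value 14·δ/(1−δ).
Deviation is unprofitable when 14·δ/(1−δ) ≥ 13, i.e. δ/(1−δ) ≥ 13/14.
Equivalently δ ≥ 13/(13+14) = 13/27.

13/27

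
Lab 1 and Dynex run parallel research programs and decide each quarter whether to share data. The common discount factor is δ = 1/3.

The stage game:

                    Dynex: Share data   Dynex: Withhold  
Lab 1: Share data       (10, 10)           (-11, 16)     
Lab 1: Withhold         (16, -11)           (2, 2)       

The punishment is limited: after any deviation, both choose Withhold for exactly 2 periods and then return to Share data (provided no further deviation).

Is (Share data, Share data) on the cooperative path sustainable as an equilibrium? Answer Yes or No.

No

Comparing payoff streams over the 3 periods until play realigns: cooperate → 10(1+δ+…+δ^2); deviate → 16 + 2(δ+…+δ^2).
Cooperation is sustained iff (10−2)(δ+…+δ^2) ≥ 16−10.
δ+…+δ^2 = 1/3·(1−(1/3)^2)/(1−1/3) = 0.4444, and (16−10)/(10−2) = 0.7500.
0.4444 < 0.7500, so cooperation is not sustainable.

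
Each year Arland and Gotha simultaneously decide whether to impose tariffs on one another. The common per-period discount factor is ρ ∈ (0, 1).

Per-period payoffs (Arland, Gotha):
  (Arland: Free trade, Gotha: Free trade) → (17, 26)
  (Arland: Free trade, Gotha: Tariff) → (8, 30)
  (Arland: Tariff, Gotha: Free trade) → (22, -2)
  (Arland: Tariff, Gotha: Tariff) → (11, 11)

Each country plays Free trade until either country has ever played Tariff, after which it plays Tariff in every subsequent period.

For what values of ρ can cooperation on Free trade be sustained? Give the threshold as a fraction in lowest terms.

For Arland: deviation gain 22−17 = 5, per-period punishment loss 17−11 = 6. IC gives ρ ≥ 5/11.
For Gotha: gain 4, loss 15 per period, so ρ ≥ 4/19.
The tighter constraint is Arland's, so cooperation needs ρ ≥ 5/11.

5/11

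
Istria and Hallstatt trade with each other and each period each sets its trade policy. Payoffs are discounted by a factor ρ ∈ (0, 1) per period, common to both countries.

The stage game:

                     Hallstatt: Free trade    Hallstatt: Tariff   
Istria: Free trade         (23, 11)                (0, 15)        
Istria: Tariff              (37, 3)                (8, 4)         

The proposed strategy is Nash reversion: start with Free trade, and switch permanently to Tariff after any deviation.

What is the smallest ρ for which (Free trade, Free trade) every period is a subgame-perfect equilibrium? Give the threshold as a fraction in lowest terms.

Istria: cooperation gives 23 each period; deviation gives 37 once then 8 forever.
  23/(1−ρ) ≥ 37 + 8ρ/(1−ρ) ⇒ ρ ≥ 14/29.
Hallstatt: cooperation gives 11 each period; deviation gives 15 once then 4 forever.
  ρ ≥ 4/11.
Both must hold, so the binding constraint is Istria's: ρ ≥ 14/29.

14/29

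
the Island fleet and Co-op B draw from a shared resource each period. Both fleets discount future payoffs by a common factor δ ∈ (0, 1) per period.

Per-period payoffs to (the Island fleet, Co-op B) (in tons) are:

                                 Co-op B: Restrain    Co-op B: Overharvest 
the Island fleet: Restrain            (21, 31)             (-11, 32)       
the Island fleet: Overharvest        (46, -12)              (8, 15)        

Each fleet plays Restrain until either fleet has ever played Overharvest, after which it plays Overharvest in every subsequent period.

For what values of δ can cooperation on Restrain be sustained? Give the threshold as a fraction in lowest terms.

25/38

the Island fleet: cooperation gives 21 each period; deviation gives 46 once then 8 forever.
  21/(1−δ) ≥ 46 + 8δ/(1−δ) ⇒ δ ≥ 25/38.
Co-op B: cooperation gives 31 each period; deviation gives 32 once then 15 forever.
  δ ≥ 1/17.
Both must hold, so the binding constraint is the Island fleet's: δ ≥ 25/38.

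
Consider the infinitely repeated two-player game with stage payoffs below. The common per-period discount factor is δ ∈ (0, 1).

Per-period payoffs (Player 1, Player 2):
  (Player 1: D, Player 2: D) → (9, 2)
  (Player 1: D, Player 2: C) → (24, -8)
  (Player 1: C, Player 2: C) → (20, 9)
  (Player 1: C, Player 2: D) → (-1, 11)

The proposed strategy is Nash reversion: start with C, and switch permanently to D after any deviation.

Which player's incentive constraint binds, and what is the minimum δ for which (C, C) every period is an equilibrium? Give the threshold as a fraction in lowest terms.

Player 1's threshold: (24−20)/(24−9) = 4/15.
Player 2's threshold: (11−9)/(11−2) = 2/9.
4/15 > 2/9, so Player 1 binds and δ* = 4/15.

Player 1; δ ≥ 4/15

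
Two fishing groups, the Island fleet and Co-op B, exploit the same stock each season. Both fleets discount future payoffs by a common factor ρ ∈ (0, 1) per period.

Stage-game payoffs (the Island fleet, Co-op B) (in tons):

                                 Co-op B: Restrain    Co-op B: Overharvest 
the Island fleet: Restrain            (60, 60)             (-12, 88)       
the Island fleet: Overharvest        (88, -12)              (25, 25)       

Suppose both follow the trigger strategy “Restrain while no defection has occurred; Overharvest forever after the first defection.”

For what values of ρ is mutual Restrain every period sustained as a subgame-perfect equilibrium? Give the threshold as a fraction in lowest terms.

4/9

One-period gain from deviating is 88 − 60 = 28. The loss is 60 − 25 = 35 in every subsequent period, with present value 35·ρ/(1−ρ).
Deviation is unprofitable when 35·ρ/(1−ρ) ≥ 28, i.e. ρ/(1−ρ) ≥ 4/5.
Equivalently ρ ≥ 28/(28+35) = 4/9.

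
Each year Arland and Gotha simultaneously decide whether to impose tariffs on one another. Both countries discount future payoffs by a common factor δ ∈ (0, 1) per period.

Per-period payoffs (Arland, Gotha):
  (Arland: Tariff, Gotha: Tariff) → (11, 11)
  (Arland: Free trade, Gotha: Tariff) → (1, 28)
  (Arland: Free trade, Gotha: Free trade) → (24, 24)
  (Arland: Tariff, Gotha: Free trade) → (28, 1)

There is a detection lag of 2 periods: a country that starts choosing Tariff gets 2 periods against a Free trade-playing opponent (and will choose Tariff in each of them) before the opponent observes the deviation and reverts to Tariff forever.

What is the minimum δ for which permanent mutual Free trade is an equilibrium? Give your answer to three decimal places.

0.485

The best deviation is to choose Tariff for all 2 undetected periods, earning 28 each, then 11 forever once detected.
Deviation value: 28(1−δ^2)/(1−δ) + 11δ^2/(1−δ); cooperation value: 24/(1−δ).
IC: 24 ≥ 28(1−δ^2) + 11δ^2 = 28 − 17δ^2.
So δ^2 ≥ 4/17, giving δ ≥ (4/17)^(1/2) ≈ 0.485.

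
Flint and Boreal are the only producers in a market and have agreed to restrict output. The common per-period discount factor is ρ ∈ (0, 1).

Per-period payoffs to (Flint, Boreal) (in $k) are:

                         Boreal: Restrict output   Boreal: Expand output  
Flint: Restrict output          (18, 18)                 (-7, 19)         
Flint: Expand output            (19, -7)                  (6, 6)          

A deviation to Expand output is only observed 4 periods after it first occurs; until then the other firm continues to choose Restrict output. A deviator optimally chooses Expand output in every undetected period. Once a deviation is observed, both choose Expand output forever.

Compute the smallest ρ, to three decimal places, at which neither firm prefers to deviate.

0.527

Deviating for the 4 undetected periods gains 19−18 = 1 per period over cooperation, then loses 18−6 = 12 per period forever once punishment starts.
Gain: 1(1 + ρ + … + ρ^3); loss: 12·ρ^4/(1−ρ).
No profitable deviation ⇔ 1(1−ρ^4) ≤ 12·ρ^4, i.e. ρ^4 ≥ 1/(1+12) = 1/13.
Hence ρ ≥ (1/13)^(1/4) ≈ 0.527.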